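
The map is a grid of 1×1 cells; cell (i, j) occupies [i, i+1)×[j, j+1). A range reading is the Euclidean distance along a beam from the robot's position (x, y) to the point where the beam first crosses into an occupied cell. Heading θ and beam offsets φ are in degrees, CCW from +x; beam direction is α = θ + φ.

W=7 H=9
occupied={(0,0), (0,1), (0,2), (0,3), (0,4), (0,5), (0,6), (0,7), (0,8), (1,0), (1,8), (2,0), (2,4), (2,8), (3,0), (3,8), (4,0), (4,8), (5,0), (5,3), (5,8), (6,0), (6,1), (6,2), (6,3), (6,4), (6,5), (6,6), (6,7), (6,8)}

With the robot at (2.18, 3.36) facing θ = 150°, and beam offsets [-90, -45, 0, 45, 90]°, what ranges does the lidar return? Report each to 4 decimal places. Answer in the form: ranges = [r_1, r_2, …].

beam 1: φ=-90°, α=60°
  direction (0.5000, 0.8660); cell (2,3); t to first gridline: x 1.6400, y 0.7390 (then +2.0000 / +1.1547)
    (2,4) via y @ 0.7390  # hit
  → r_1 = 0.7390
beam 2: φ=-45°, α=105°
  direction (-0.2588, 0.9659); cell (2,3); t to first gridline: x 0.6955, y 0.6626 (then +3.8637 / +1.0353)
    (2,4) via y @ 0.6626  # hit
  → r_2 = 0.6626
beam 3: φ=0°, α=150°
  direction (-0.8660, 0.5000); cell (2,3); t to first gridline: x 0.2078, y 1.2800 (then +1.1547 / +2.0000)
    (1,3) via x @ 0.2078
    (1,4) via y @ 1.2800
    (0,4) via x @ 1.3625  # hit
  → r_3 = 1.3625
beam 4: φ=45°, α=195°
  direction (-0.9659, -0.2588); cell (2,3); t to first gridline: x 0.1863, y 1.3909 (then +1.0353 / +3.8637)
    (1,3) via x @ 0.1863
    (0,3) via x @ 1.2216  # hit
  → r_4 = 1.2216
beam 5: φ=90°, α=240°
  direction (-0.5000, -0.8660); cell (2,3); t to first gridline: x 0.3600, y 0.4157 (then +2.0000 / +1.1547)
    (1,3) via x @ 0.3600
    (1,2) via y @ 0.4157
    (1,1) via y @ 1.5704
    (0,1) via x @ 2.3600  # hit
  → r_5 = 2.3600

ranges = [0.7390, 0.6626, 1.3625, 1.2216, 2.3600]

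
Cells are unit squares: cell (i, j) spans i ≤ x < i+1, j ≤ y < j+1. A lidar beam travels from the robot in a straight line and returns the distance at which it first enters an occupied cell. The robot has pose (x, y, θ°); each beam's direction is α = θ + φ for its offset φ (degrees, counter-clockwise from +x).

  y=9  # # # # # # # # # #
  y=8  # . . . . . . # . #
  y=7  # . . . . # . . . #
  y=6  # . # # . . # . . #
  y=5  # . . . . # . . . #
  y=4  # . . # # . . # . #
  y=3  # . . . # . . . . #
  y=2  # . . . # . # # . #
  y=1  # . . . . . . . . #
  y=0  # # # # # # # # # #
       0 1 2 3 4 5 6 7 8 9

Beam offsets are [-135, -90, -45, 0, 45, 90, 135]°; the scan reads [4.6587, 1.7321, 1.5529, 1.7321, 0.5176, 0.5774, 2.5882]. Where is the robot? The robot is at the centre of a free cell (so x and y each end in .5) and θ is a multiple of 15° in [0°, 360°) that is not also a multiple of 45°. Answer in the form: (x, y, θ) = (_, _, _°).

Candidates: 51 free-cell centres × 16 headings = 816 poses. Raycast each; keep the one whose scan matches to 4 dp.
  (2.5, 2.5, 165°): beam 1 = 1.7321 ≠ 4.6587 ✗
  (5.5, 4.5, 285°): beam 1 = 0.5774 ≠ 4.6587 ✗
  (5.5, 2.5, 120°): beam 1 = 0.5176 ≠ 4.6587 ✗
  …
  (6.5, 3.5, 210°): r_1=4.6587, r_2=1.7321, r_3=1.5529, r_4=1.7321, r_5=0.5176, r_6=0.5774, r_7=2.5882 — all match ✓
Only this pose fits every beam.

(x, y, θ) = (6.5, 3.5, 210°)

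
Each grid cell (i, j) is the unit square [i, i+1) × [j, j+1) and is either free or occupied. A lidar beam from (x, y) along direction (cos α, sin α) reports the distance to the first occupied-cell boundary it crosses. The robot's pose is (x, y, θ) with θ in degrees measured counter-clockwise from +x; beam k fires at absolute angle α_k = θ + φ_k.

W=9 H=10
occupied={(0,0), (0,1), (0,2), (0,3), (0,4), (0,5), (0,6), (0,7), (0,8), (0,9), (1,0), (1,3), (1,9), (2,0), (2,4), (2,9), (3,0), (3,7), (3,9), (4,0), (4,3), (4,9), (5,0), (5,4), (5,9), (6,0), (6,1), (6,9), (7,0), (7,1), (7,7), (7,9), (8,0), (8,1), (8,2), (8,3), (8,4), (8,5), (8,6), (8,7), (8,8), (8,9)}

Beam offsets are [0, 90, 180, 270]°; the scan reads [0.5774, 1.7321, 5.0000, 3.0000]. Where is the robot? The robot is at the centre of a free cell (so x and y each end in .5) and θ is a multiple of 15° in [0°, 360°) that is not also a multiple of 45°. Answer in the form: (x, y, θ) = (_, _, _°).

The pose lattice has 48·16 = 768 candidates. Test each by forward raycasting.
  (2.5, 1.5, 120°): beam 1 = 1.7321 ≠ 0.5774 ✗
  (6.5, 6.5, 150°): beam 1 = 2.8868 ≠ 0.5774 ✗
  (6.5, 3.5, 60°): beam 1 = 3.0000 ≠ 0.5774 ✗
  (6.5, 8.5, 30°): beam 1 = 1.0000 ≠ 0.5774 ✗
  …
  (6.5, 7.5, 30°): r_1=0.5774, r_2=1.7321, r_3=5.0000, r_4=3.0000 — all match ✓
Only this pose fits every beam.

(x, y, θ) = (6.5, 7.5, 30°)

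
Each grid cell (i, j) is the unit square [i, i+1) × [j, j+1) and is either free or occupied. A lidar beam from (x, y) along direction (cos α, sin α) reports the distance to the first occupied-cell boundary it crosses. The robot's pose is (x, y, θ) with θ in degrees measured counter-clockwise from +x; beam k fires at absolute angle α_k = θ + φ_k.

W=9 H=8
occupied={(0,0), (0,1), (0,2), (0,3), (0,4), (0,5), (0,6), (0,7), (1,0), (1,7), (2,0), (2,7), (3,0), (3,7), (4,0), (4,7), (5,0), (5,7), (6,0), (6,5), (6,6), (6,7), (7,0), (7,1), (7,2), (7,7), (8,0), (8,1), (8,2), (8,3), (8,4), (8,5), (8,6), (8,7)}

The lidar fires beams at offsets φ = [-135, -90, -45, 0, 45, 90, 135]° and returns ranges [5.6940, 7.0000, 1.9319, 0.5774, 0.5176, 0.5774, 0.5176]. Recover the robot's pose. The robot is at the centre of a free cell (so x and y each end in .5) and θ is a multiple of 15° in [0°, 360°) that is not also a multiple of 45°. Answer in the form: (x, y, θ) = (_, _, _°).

The pose lattice has 38·16 = 608 candidates. Test each by forward raycasting.
  (5.5, 1.5, 345°): beam 1 = 1.0000 ≠ 5.6940 ✗
  (7.5, 6.5, 195°): beam 1 = 0.5774 ≠ 5.6940 ✗
  (4.5, 3.5, 195°): beam 1 = 3.0000 ≠ 5.6940 ✗
  (5.5, 4.5, 345°): beam 1 = 5.1962 ≠ 5.6940 ✗
  …
  (1.5, 6.5, 60°): r_1=5.6940, r_2=7.0000, r_3=1.9319, r_4=0.5774, r_5=0.5176, r_6=0.5774, r_7=0.5176 — all match ✓
Only this pose fits every beam.

(x, y, θ) = (1.5, 6.5, 60°)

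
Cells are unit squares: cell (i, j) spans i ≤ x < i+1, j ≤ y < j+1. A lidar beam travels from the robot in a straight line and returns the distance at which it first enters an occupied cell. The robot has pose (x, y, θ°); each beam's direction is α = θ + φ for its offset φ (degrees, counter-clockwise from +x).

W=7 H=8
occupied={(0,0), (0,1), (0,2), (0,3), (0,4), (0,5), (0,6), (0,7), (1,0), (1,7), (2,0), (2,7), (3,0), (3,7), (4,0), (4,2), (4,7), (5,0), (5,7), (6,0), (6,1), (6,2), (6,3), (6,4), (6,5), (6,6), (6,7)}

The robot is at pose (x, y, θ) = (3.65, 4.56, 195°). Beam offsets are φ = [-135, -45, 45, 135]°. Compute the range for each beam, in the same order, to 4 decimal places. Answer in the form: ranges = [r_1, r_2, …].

ranges = [2.8175, 3.0600, 4.1107, 2.7135]

beam 1: φ=-135°, α=60°
  cosα=0.5000 sinα=0.8660 | (3,4) | tMaxX 0.7000 tMaxY 0.5081 | tΔX 2.0000 tΔY 1.1547
    t=0.5081 [y] (3,5)
    t=0.7000 [x] (4,5)
    t=1.6628 [y] (4,6)
    t=2.7000 [x] (5,6)
    t=2.8175 [y] (5,7) — stop
  → r_1 = 2.8175
beam 2: φ=-45°, α=150°
  cosα=-0.8660 sinα=0.5000 | (3,4) | tMaxX 0.7506 tMaxY 0.8800 | tΔX 1.1547 tΔY 2.0000
    t=0.7506 [x] (2,4)
    t=0.8800 [y] (2,5)
    t=1.9053 [x] (1,5)
    t=2.8800 [y] (1,6)
    t=3.0600 [x] (0,6) — stop
  → r_2 = 3.0600
beam 3: φ=45°, α=240°
  cosα=-0.5000 sinα=-0.8660 | (3,4) | tMaxX 1.3000 tMaxY 0.6466 | tΔX 2.0000 tΔY 1.1547
    t=0.6466 [y] (3,3)
    t=1.3000 [x] (2,3)
    t=1.8013 [y] (2,2)
    t=2.9560 [y] (2,1)
    t=3.3000 [x] (1,1)
    t=4.1107 [y] (1,0) — stop
  → r_3 = 4.1107
beam 4: φ=135°, α=330°
  cosα=0.8660 sinα=-0.5000 | (3,4) | tMaxX 0.4041 tMaxY 1.1200 | tΔX 1.1547 tΔY 2.0000
    t=0.4041 [x] (4,4)
    t=1.1200 [y] (4,3)
    t=1.5588 [x] (5,3)
    t=2.7135 [x] (6,3) — stop
  → r_4 = 2.7135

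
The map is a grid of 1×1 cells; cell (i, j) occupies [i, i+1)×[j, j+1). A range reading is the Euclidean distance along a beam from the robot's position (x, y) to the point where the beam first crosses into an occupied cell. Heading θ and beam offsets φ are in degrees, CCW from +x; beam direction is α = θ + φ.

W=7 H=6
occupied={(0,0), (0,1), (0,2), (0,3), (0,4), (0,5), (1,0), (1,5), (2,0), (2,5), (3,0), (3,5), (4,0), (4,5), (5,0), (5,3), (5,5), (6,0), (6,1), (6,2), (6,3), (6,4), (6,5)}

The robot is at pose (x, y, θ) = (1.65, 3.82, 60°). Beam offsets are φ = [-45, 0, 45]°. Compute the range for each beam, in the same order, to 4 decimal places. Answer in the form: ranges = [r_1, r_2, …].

beam 1: φ=-45°, α=15°
  cosα=0.9659 sinα=0.2588 | (1,3) | tMaxX 0.3623 tMaxY 0.6955 | tΔX 1.0353 tΔY 3.8637
    t=0.3623 [x] (2,3)
    t=0.6955 [y] (2,4)
    t=1.3976 [x] (3,4)
    t=2.4329 [x] (4,4)
    t=3.4682 [x] (5,4)
    t=4.5035 [x] (6,4) — stop
  → r_1 = 4.5035
beam 2: φ=0°, α=60°
  cosα=0.5000 sinα=0.8660 | (1,3) | tMaxX 0.7000 tMaxY 0.2078 | tΔX 2.0000 tΔY 1.1547
    t=0.2078 [y] (1,4)
    t=0.7000 [x] (2,4)
    t=1.3625 [y] (2,5) — stop
  → r_2 = 1.3625
beam 3: φ=45°, α=105°
  cosα=-0.2588 sinα=0.9659 | (1,3) | tMaxX 2.5114 tMaxY 0.1863 | tΔX 3.8637 tΔY 1.0353
    t=0.1863 [y] (1,4)
    t=1.2216 [y] (1,5) — stop
  → r_3 = 1.2216

ranges = [4.5035, 1.3625, 1.2216]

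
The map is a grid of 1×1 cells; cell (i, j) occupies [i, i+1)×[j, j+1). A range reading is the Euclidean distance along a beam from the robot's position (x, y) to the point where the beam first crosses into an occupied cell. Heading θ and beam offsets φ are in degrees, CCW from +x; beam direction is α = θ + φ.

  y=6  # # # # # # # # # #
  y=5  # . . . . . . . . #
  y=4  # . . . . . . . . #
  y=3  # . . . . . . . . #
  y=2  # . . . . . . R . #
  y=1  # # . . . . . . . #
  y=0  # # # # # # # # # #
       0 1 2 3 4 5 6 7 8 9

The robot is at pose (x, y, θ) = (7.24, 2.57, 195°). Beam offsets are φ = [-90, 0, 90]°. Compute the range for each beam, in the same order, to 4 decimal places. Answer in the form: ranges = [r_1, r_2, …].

beam 1: φ=-90°, α=105°
  direction (-0.2588, 0.9659); cell (7,2); t to first gridline: x 0.9273, y 0.4452 (then +3.8637 / +1.0353)
    (7,3) via y @ 0.4452
    (6,3) via x @ 0.9273
    (6,4) via y @ 1.4804
    (6,5) via y @ 2.5157
    (6,6) via y @ 3.5510  # hit
  → r_1 = 3.5510
beam 2: φ=0°, α=195°
  direction (-0.9659, -0.2588); cell (7,2); t to first gridline: x 0.2485, y 2.2023 (then +1.0353 / +3.8637)
    (6,2) via x @ 0.2485
    (5,2) via x @ 1.2837
    (5,1) via y @ 2.2023
    (4,1) via x @ 2.3190
    (3,1) via x @ 3.3543
    (2,1) via x @ 4.3896
    (1,1) via x @ 5.4248  # hit
  → r_2 = 5.4248
beam 3: φ=90°, α=285°
  direction (0.2588, -0.9659); cell (7,2); t to first gridline: x 2.9364, y 0.5901 (then +3.8637 / +1.0353)
    (7,1) via y @ 0.5901
    (7,0) via y @ 1.6254  # hit
  → r_3 = 1.6254

ranges = [3.5510, 5.4248, 1.6254]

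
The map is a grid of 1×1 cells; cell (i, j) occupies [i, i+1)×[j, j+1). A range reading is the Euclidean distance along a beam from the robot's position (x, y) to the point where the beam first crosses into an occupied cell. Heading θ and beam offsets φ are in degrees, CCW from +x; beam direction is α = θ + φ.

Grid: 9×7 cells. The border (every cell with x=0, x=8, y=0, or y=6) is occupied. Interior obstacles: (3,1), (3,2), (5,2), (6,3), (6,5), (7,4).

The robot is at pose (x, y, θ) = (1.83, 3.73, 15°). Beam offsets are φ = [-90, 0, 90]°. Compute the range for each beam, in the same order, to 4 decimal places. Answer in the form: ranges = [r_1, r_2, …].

beam 1: φ=-90°, α=285°
  direction (0.2588, -0.9659); cell (1,3); t to first gridline: x 0.6568, y 0.7558 (then +3.8637 / +1.0353)
    (2,3) via x @ 0.6568
    (2,2) via y @ 0.7558
    (2,1) via y @ 1.7910
    (2,0) via y @ 2.8263  # hit
  → r_1 = 2.8263
beam 2: φ=0°, α=15°
  direction (0.9659, 0.2588); cell (1,3); t to first gridline: x 0.1760, y 1.0432 (then +1.0353 / +3.8637)
    (2,3) via x @ 0.1760
    (2,4) via y @ 1.0432
    (3,4) via x @ 1.2113
    (4,4) via x @ 2.2465
    (5,4) via x @ 3.2818
    (6,4) via x @ 4.3171
    (6,5) via y @ 4.9069  # hit
  → r_2 = 4.9069
beam 3: φ=90°, α=105°
  direction (-0.2588, 0.9659); cell (1,3); t to first gridline: x 3.2069, y 0.2795 (then +3.8637 / +1.0353)
    (1,4) via y @ 0.2795
    (1,5) via y @ 1.3148
    (1,6) via y @ 2.3501  # hit
  → r_3 = 2.3501

ranges = [2.8263, 4.9069, 2.3501]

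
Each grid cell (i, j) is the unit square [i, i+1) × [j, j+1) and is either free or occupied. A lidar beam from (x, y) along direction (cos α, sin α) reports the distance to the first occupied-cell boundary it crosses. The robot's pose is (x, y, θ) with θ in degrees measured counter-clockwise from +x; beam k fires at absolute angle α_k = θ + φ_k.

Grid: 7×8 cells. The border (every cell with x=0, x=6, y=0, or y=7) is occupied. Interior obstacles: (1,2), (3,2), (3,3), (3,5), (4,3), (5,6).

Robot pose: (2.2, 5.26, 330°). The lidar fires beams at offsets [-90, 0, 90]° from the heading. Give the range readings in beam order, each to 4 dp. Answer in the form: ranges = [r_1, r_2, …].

ranges = [2.4000, 2.5200, 2.0092]

beam 1: φ=-90°, α=240°
  direction (-0.5000, -0.8660); cell (2,5); t to first gridline: x 0.4000, y 0.3002 (then +2.0000 / +1.1547)
    (2,4) via y @ 0.3002
    (1,4) via x @ 0.4000
    (1,3) via y @ 1.4549
    (0,3) via x @ 2.4000  # hit
  → r_1 = 2.4000
beam 2: φ=0°, α=330°
  direction (0.8660, -0.5000); cell (2,5); t to first gridline: x 0.9238, y 0.5200 (then +1.1547 / +2.0000)
    (2,4) via y @ 0.5200
    (3,4) via x @ 0.9238
    (4,4) via x @ 2.0785
    (4,3) via y @ 2.5200  # hit
  → r_2 = 2.5200
beam 3: φ=90°, α=60°
  direction (0.5000, 0.8660); cell (2,5); t to first gridline: x 1.6000, y 0.8545 (then +2.0000 / +1.1547)
    (2,6) via y @ 0.8545
    (3,6) via x @ 1.6000
    (3,7) via y @ 2.0092  # hit
  → r_3 = 2.0092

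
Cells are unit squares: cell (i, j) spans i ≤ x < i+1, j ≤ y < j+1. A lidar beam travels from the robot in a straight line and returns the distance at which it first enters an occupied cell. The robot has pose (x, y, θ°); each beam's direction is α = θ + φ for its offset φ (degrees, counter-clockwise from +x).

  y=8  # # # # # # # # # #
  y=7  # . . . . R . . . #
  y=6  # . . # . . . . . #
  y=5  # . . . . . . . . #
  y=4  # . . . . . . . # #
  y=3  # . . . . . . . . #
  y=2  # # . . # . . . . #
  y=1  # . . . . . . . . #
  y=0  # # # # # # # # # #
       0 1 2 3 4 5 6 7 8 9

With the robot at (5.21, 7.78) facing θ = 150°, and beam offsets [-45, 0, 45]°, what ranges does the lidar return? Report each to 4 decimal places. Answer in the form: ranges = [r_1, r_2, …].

beam 1: φ=-45°, α=105°
  direction (-0.2588, 0.9659); cell (5,7); t to first gridline: x 0.8114, y 0.2278 (then +3.8637 / +1.0353)
    (5,8) via y @ 0.2278  # hit
  → r_1 = 0.2278
beam 2: φ=0°, α=150°
  direction (-0.8660, 0.5000); cell (5,7); t to first gridline: x 0.2425, y 0.4400 (then +1.1547 / +2.0000)
    (4,7) via x @ 0.2425
    (4,8) via y @ 0.4400  # hit
  → r_2 = 0.4400
beam 3: φ=45°, α=195°
  direction (-0.9659, -0.2588); cell (5,7); t to first gridline: x 0.2174, y 3.0137 (then +1.0353 / +3.8637)
    (4,7) via x @ 0.2174
    (3,7) via x @ 1.2527
    (2,7) via x @ 2.2880
    (2,6) via y @ 3.0137
    (1,6) via x @ 3.3232
    (0,6) via x @ 4.3585  # hit
  → r_3 = 4.3585

ranges = [0.2278, 0.4400, 4.3585]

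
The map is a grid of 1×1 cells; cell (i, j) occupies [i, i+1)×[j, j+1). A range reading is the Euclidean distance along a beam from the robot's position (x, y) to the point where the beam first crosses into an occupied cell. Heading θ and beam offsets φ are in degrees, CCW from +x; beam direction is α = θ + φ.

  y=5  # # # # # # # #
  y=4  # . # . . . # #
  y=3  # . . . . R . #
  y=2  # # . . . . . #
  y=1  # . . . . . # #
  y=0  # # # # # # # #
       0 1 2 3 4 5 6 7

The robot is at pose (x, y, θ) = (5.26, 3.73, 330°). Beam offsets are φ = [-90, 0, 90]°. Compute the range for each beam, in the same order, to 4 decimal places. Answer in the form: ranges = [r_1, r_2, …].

beam 1: φ=-90°, α=240°
  dir = (cos 240°, sin 240°) = (-0.5000, -0.8660); from cell (5,3)
  next x-line at t=0.5200, next y-line at t=0.8429; Δt_x=2.0000, Δt_y=1.1547
    x: enter (4,3) at t=0.5200
    y: enter (4,2) at t=0.8429
    y: enter (4,1) at t=1.9976
    x: enter (3,1) at t=2.5200
    y: enter (3,0) at t=3.1523 ← occupied
  → r_1 = 3.1523
beam 2: φ=0°, α=330°
  dir = (cos 330°, sin 330°) = (0.8660, -0.5000); from cell (5,3)
  next x-line at t=0.8545, next y-line at t=1.4600; Δt_x=1.1547, Δt_y=2.0000
    x: enter (6,3) at t=0.8545
    y: enter (6,2) at t=1.4600
    x: enter (7,2) at t=2.0092 ← occupied
  → r_2 = 2.0092
beam 3: φ=90°, α=60°
  dir = (cos 60°, sin 60°) = (0.5000, 0.8660); from cell (5,3)
  next x-line at t=1.4800, next y-line at t=0.3118; Δt_x=2.0000, Δt_y=1.1547
    y: enter (5,4) at t=0.3118
    y: enter (5,5) at t=1.4665 ← occupied
  → r_3 = 1.4665

ranges = [3.1523, 2.0092, 1.4665]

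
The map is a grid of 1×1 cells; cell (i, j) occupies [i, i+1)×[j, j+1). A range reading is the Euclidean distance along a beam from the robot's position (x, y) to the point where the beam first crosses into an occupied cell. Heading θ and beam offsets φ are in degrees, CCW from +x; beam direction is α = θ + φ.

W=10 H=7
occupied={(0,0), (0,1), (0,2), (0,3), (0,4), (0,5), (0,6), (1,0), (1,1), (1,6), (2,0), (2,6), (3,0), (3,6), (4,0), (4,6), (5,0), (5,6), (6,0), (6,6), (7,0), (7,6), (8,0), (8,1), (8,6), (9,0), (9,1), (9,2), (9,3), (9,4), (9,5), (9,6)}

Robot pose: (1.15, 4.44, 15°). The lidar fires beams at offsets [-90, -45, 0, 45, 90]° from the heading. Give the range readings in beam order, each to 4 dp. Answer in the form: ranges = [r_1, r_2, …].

beam 1: φ=-90°, α=285°
  direction (0.2588, -0.9659); cell (1,4); t to first gridline: x 3.2841, y 0.4555 (then +3.8637 / +1.0353)
    (1,3) via y @ 0.4555
    (1,2) via y @ 1.4908
    (1,1) via y @ 2.5261  # hit
  → r_1 = 2.5261
beam 2: φ=-45°, α=330°
  direction (0.8660, -0.5000); cell (1,4); t to first gridline: x 0.9815, y 0.8800 (then +1.1547 / +2.0000)
    (1,3) via y @ 0.8800
    (2,3) via x @ 0.9815
    (3,3) via x @ 2.1362
    (3,2) via y @ 2.8800
    (4,2) via x @ 3.2909
    (5,2) via x @ 4.4456
    (5,1) via y @ 4.8800
    (6,1) via x @ 5.6003
    (7,1) via x @ 6.7550
    (7,0) via y @ 6.8800  # hit
  → r_2 = 6.8800
beam 3: φ=0°, α=15°
  direction (0.9659, 0.2588); cell (1,4); t to first gridline: x 0.8800, y 2.1637 (then +1.0353 / +3.8637)
    (2,4) via x @ 0.8800
    (3,4) via x @ 1.9153
    (3,5) via y @ 2.1637
    (4,5) via x @ 2.9505
    (5,5) via x @ 3.9858
    (6,5) via x @ 5.0211
    (6,6) via y @ 6.0274  # hit
  → r_3 = 6.0274
beam 4: φ=45°, α=60°
  direction (0.5000, 0.8660); cell (1,4); t to first gridline: x 1.7000, y 0.6466 (then +2.0000 / +1.1547)
    (1,5) via y @ 0.6466
    (2,5) via x @ 1.7000
    (2,6) via y @ 1.8013  # hit
  → r_4 = 1.8013
beam 5: φ=90°, α=105°
  direction (-0.2588, 0.9659); cell (1,4); t to first gridline: x 0.5796, y 0.5798 (then +3.8637 / +1.0353)
    (0,4) via x @ 0.5796  # hit
  → r_5 = 0.5796

ranges = [2.5261, 6.8800, 6.0274, 1.8013, 0.5796]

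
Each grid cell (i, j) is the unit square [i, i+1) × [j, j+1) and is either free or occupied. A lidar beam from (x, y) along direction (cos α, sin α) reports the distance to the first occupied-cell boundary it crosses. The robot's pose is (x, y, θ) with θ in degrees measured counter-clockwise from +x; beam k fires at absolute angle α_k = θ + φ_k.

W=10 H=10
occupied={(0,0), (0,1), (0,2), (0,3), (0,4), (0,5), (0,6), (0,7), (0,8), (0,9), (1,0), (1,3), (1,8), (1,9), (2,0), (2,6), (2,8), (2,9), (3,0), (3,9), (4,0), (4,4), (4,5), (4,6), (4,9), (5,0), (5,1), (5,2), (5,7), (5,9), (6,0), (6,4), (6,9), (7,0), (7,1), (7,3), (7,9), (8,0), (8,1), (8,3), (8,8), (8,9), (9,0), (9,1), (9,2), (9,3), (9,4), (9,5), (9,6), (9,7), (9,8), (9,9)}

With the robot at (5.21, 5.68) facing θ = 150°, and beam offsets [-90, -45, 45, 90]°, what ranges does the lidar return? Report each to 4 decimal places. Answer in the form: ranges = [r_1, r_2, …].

ranges = [1.5242, 0.8114, 0.2174, 0.4200]

beam 1: φ=-90°, α=60°
  dir = (cos 60°, sin 60°) = (0.5000, 0.8660); from cell (5,5)
  next x-line at t=1.5800, next y-line at t=0.3695; Δt_x=2.0000, Δt_y=1.1547
    y: enter (5,6) at t=0.3695
    y: enter (5,7) at t=1.5242 ← occupied
  → r_1 = 1.5242
beam 2: φ=-45°, α=105°
  dir = (cos 105°, sin 105°) = (-0.2588, 0.9659); from cell (5,5)
  next x-line at t=0.8114, next y-line at t=0.3313; Δt_x=3.8637, Δt_y=1.0353
    y: enter (5,6) at t=0.3313
    x: enter (4,6) at t=0.8114 ← occupied
  → r_2 = 0.8114
beam 3: φ=45°, α=195°
  dir = (cos 195°, sin 195°) = (-0.9659, -0.2588); from cell (5,5)
  next x-line at t=0.2174, next y-line at t=2.6273; Δt_x=1.0353, Δt_y=3.8637
    x: enter (4,5) at t=0.2174 ← occupied
  → r_3 = 0.2174
beam 4: φ=90°, α=240°
  dir = (cos 240°, sin 240°) = (-0.5000, -0.8660); from cell (5,5)
  next x-line at t=0.4200, next y-line at t=0.7852; Δt_x=2.0000, Δt_y=1.1547
    x: enter (4,5) at t=0.4200 ← occupied
  → r_4 = 0.4200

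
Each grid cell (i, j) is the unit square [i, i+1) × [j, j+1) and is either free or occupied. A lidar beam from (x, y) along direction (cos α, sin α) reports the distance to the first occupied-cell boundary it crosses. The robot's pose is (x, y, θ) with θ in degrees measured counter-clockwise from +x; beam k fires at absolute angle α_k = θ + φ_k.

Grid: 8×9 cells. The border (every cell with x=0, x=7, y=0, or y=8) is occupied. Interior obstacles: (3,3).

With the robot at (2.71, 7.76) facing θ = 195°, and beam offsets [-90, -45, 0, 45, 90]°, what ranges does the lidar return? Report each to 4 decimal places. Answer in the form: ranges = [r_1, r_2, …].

ranges = [0.2485, 0.4800, 1.7703, 3.4200, 3.8926]

beam 1: φ=-90°, α=105°
  d=(-0.2588,0.9659)  start (2,7)  tX=2.7432 tY=0.2485  stride 1/|dx|=3.8637 1/|dy|=1.0353
    cross y-line → (2,8), t=0.2485 (wall)
  → r_1 = 0.2485
beam 2: φ=-45°, α=150°
  d=(-0.8660,0.5000)  start (2,7)  tX=0.8198 tY=0.4800  stride 1/|dx|=1.1547 1/|dy|=2.0000
    cross y-line → (2,8), t=0.4800 (wall)
  → r_2 = 0.4800
beam 3: φ=0°, α=195°
  d=(-0.9659,-0.2588)  start (2,7)  tX=0.7350 tY=2.9364  stride 1/|dx|=1.0353 1/|dy|=3.8637
    cross x-line → (1,7), t=0.7350
    cross x-line → (0,7), t=1.7703 (wall)
  → r_3 = 1.7703
beam 4: φ=45°, α=240°
  d=(-0.5000,-0.8660)  start (2,7)  tX=1.4200 tY=0.8776  stride 1/|dx|=2.0000 1/|dy|=1.1547
    cross y-line → (2,6), t=0.8776
    cross x-line → (1,6), t=1.4200
    cross y-line → (1,5), t=2.0323
    cross y-line → (1,4), t=3.1870
    cross x-line → (0,4), t=3.4200 (wall)
  → r_4 = 3.4200
beam 5: φ=90°, α=285°
  d=(0.2588,-0.9659)  start (2,7)  tX=1.1205 tY=0.7868  stride 1/|dx|=3.8637 1/|dy|=1.0353
    cross y-line → (2,6), t=0.7868
    cross x-line → (3,6), t=1.1205
    cross y-line → (3,5), t=1.8221
    cross y-line → (3,4), t=2.8574
    cross y-line → (3,3), t=3.8926 (wall)
  → r_5 = 3.8926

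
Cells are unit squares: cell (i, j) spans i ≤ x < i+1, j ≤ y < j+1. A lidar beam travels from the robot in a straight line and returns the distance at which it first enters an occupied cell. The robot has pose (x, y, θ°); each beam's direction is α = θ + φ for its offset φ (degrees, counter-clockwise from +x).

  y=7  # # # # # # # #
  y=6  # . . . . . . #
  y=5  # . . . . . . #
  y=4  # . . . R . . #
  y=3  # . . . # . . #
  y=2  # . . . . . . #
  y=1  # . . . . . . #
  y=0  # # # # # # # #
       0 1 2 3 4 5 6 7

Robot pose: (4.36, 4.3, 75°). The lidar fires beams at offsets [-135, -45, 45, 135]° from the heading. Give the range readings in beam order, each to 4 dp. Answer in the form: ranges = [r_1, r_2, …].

ranges = [0.3464, 3.0484, 3.1177, 3.8798]

beam 1: φ=-135°, α=300°
  dir = (cos 300°, sin 300°) = (0.5000, -0.8660); from cell (4,4)
  next x-line at t=1.2800, next y-line at t=0.3464; Δt_x=2.0000, Δt_y=1.1547
    y: enter (4,3) at t=0.3464 ← occupied
  → r_1 = 0.3464
beam 2: φ=-45°, α=30°
  dir = (cos 30°, sin 30°) = (0.8660, 0.5000); from cell (4,4)
  next x-line at t=0.7390, next y-line at t=1.4000; Δt_x=1.1547, Δt_y=2.0000
    x: enter (5,4) at t=0.7390
    y: enter (5,5) at t=1.4000
    x: enter (6,5) at t=1.8937
    x: enter (7,5) at t=3.0484 ← occupied
  → r_2 = 3.0484
beam 3: φ=45°, α=120°
  dir = (cos 120°, sin 120°) = (-0.5000, 0.8660); from cell (4,4)
  next x-line at t=0.7200, next y-line at t=0.8083; Δt_x=2.0000, Δt_y=1.1547
    x: enter (3,4) at t=0.7200
    y: enter (3,5) at t=0.8083
    y: enter (3,6) at t=1.9630
    x: enter (2,6) at t=2.7200
    y: enter (2,7) at t=3.1177 ← occupied
  → r_3 = 3.1177
beam 4: φ=135°, α=210°
  dir = (cos 210°, sin 210°) = (-0.8660, -0.5000); from cell (4,4)
  next x-line at t=0.4157, next y-line at t=0.6000; Δt_x=1.1547, Δt_y=2.0000
    x: enter (3,4) at t=0.4157
    y: enter (3,3) at t=0.6000
    x: enter (2,3) at t=1.5704
    y: enter (2,2) at t=2.6000
    x: enter (1,2) at t=2.7251
    x: enter (0,2) at t=3.8798 ← occupied
  → r_4 = 3.8798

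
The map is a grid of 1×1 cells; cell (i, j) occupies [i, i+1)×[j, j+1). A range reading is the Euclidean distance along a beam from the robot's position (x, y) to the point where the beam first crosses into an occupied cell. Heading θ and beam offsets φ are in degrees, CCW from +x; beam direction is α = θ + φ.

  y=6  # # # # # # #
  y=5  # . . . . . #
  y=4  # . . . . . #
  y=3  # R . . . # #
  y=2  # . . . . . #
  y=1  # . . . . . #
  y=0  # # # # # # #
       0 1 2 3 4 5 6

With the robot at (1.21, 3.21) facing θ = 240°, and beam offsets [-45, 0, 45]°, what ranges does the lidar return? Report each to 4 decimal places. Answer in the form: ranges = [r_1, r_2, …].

beam 1: φ=-45°, α=195°
  direction (-0.9659, -0.2588); cell (1,3); t to first gridline: x 0.2174, y 0.8114 (then +1.0353 / +3.8637)
    (0,3) via x @ 0.2174  # hit
  → r_1 = 0.2174
beam 2: φ=0°, α=240°
  direction (-0.5000, -0.8660); cell (1,3); t to first gridline: x 0.4200, y 0.2425 (then +2.0000 / +1.1547)
    (1,2) via y @ 0.2425
    (0,2) via x @ 0.4200  # hit
  → r_2 = 0.4200
beam 3: φ=45°, α=285°
  direction (0.2588, -0.9659); cell (1,3); t to first gridline: x 3.0523, y 0.2174 (then +3.8637 / +1.0353)
    (1,2) via y @ 0.2174
    (1,1) via y @ 1.2527
    (1,0) via y @ 2.2880  # hit
  → r_3 = 2.2880

ranges = [0.2174, 0.4200, 2.2880]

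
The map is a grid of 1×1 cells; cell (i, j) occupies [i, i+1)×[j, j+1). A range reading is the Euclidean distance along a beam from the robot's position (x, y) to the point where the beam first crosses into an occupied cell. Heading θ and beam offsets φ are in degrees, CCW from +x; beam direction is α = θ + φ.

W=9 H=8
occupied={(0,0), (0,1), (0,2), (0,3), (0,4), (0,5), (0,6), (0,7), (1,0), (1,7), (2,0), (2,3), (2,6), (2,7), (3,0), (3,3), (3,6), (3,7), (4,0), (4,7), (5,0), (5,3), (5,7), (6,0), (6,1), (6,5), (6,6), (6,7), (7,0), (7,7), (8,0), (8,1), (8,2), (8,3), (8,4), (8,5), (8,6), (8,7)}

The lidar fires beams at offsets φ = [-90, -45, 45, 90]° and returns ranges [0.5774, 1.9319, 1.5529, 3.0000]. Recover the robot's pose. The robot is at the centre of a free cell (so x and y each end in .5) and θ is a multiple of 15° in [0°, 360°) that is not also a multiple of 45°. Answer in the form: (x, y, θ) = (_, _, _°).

The pose lattice has 34·16 = 544 candidates. Test each by forward raycasting.
  (4.5, 2.5, 195°): beam 1 = 3.6235 ≠ 0.5774 ✗
  (7.5, 1.5, 75°): beam 1 = 0.5176 ≠ 0.5774 ✗
  (4.5, 1.5, 195°): beam 1 = 1.9319 ≠ 0.5774 ✗
  …
  (2.5, 1.5, 30°): r_1=0.5774, r_2=1.9319, r_3=1.5529, r_4=3.0000 — all match ✓
Only this pose fits every beam.

(x, y, θ) = (2.5, 1.5, 30°)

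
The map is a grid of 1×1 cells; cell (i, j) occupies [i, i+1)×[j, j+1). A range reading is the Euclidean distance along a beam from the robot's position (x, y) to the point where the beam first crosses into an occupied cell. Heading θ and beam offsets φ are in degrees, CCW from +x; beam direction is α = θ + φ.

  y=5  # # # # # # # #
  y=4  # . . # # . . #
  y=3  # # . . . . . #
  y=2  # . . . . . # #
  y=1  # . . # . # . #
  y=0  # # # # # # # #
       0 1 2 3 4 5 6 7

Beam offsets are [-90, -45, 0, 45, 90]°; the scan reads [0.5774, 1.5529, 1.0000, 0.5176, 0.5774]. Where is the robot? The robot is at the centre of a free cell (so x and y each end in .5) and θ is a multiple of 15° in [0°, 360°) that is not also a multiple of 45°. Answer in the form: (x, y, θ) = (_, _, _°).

The pose lattice has 18·16 = 288 candidates. Test each by forward raycasting.
  (6.5, 1.5, 105°): beam 1 = 0.5176 ≠ 0.5774 ✗
  (3.5, 2.5, 75°): beam 1 = 1.9319 ≠ 0.5774 ✗
  (2.5, 1.5, 330°): beam 2 = 0.5176 ≠ 1.5529 ✗
  (3.5, 3.5, 30°): beam 1 = 2.8868 ≠ 0.5774 ✗
  (4.5, 3.5, 75°): beam 1 = 1.9319 ≠ 0.5774 ✗
  …
  (1.5, 4.5, 30°): r_1=0.5774, r_2=1.5529, r_3=1.0000, r_4=0.5176, r_5=0.5774 — all match ✓
No second candidate reproduces the full scan.

(x, y, θ) = (1.5, 4.5, 30°)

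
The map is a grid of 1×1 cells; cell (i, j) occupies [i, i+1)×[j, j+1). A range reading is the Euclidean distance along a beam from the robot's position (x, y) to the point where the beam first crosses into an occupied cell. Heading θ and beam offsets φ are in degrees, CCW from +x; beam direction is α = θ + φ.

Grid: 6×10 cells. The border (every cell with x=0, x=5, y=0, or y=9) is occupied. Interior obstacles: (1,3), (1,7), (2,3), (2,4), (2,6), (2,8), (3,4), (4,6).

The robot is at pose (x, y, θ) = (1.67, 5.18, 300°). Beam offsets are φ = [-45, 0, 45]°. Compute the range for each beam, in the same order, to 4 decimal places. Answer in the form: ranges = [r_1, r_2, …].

ranges = [1.2216, 0.6600, 0.6955]

beam 1: φ=-45°, α=255°
  d=(-0.2588,-0.9659)  start (1,5)  tX=2.5887 tY=0.1863  stride 1/|dx|=3.8637 1/|dy|=1.0353
    cross y-line → (1,4), t=0.1863
    cross y-line → (1,3), t=1.2216 (wall)
  → r_1 = 1.2216
beam 2: φ=0°, α=300°
  d=(0.5000,-0.8660)  start (1,5)  tX=0.6600 tY=0.2078  stride 1/|dx|=2.0000 1/|dy|=1.1547
    cross y-line → (1,4), t=0.2078
    cross x-line → (2,4), t=0.6600 (wall)
  → r_2 = 0.6600
beam 3: φ=45°, α=345°
  d=(0.9659,-0.2588)  start (1,5)  tX=0.3416 tY=0.6955  stride 1/|dx|=1.0353 1/|dy|=3.8637
    cross x-line → (2,5), t=0.3416
    cross y-line → (2,4), t=0.6955 (wall)
  → r_3 = 0.6955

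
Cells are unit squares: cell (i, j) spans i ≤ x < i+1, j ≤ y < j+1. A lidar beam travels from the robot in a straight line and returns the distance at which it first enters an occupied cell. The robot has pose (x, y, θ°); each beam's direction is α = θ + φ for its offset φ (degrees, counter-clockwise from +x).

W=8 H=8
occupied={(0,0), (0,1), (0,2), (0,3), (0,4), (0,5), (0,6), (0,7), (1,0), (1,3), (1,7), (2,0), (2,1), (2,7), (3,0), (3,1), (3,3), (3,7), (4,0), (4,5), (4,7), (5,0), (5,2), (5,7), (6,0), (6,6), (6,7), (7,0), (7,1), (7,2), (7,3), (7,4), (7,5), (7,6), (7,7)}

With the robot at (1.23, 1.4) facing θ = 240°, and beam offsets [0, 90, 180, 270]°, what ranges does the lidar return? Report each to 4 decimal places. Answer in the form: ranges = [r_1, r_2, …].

ranges = [0.4600, 0.8000, 6.4663, 0.2656]

beam 1: φ=0°, α=240°
  cosα=-0.5000 sinα=-0.8660 | (1,1) | tMaxX 0.4600 tMaxY 0.4619 | tΔX 2.0000 tΔY 1.1547
    t=0.4600 [x] (0,1) — stop
  → r_1 = 0.4600
beam 2: φ=90°, α=330°
  cosα=0.8660 sinα=-0.5000 | (1,1) | tMaxX 0.8891 tMaxY 0.8000 | tΔX 1.1547 tΔY 2.0000
    t=0.8000 [y] (1,0) — stop
  → r_2 = 0.8000
beam 3: φ=180°, α=60°
  cosα=0.5000 sinα=0.8660 | (1,1) | tMaxX 1.5400 tMaxY 0.6928 | tΔX 2.0000 tΔY 1.1547
    t=0.6928 [y] (1,2)
    t=1.5400 [x] (2,2)
    t=1.8475 [y] (2,3)
    t=3.0022 [y] (2,4)
    t=3.5400 [x] (3,4)
    t=4.1569 [y] (3,5)
    t=5.3116 [y] (3,6)
    t=5.5400 [x] (4,6)
    t=6.4663 [y] (4,7) — stop
  → r_3 = 6.4663
beam 4: φ=270°, α=150°
  cosα=-0.8660 sinα=0.5000 | (1,1) | tMaxX 0.2656 tMaxY 1.2000 | tΔX 1.1547 tΔY 2.0000
    t=0.2656 [x] (0,1) — stop
  → r_4 = 0.2656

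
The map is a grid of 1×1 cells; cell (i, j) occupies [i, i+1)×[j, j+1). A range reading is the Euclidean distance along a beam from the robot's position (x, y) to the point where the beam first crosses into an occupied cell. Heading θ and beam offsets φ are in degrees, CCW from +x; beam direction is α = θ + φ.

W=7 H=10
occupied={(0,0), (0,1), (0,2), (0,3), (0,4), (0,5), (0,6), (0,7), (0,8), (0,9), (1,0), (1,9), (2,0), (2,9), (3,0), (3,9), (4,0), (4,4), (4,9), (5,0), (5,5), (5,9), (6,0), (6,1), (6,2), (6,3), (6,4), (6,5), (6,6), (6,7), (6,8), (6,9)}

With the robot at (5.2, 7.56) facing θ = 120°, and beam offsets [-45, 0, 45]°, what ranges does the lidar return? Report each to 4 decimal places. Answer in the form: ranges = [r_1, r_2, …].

beam 1: φ=-45°, α=75°
  cosα=0.2588 sinα=0.9659 | (5,7) | tMaxX 3.0910 tMaxY 0.4555 | tΔX 3.8637 tΔY 1.0353
    t=0.4555 [y] (5,8)
    t=1.4908 [y] (5,9) — stop
  → r_1 = 1.4908
beam 2: φ=0°, α=120°
  cosα=-0.5000 sinα=0.8660 | (5,7) | tMaxX 0.4000 tMaxY 0.5081 | tΔX 2.0000 tΔY 1.1547
    t=0.4000 [x] (4,7)
    t=0.5081 [y] (4,8)
    t=1.6628 [y] (4,9) — stop
  → r_2 = 1.6628
beam 3: φ=45°, α=165°
  cosα=-0.9659 sinα=0.2588 | (5,7) | tMaxX 0.2071 tMaxY 1.7000 | tΔX 1.0353 tΔY 3.8637
    t=0.2071 [x] (4,7)
    t=1.2423 [x] (3,7)
    t=1.7000 [y] (3,8)
    t=2.2776 [x] (2,8)
    t=3.3129 [x] (1,8)
    t=4.3482 [x] (0,8) — stop
  → r_3 = 4.3482

ranges = [1.4908, 1.6628, 4.3482]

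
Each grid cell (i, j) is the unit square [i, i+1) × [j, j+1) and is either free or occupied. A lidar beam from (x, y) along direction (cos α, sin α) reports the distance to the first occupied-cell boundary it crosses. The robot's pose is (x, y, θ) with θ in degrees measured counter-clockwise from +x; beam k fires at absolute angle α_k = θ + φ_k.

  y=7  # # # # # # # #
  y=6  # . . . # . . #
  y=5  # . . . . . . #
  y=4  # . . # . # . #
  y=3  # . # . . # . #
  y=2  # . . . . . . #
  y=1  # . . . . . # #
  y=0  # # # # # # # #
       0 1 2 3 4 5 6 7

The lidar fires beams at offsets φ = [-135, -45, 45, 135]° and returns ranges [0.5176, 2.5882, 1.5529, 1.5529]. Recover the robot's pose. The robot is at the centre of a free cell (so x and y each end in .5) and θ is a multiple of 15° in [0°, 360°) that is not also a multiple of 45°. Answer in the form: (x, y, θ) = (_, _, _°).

(x, y, θ) = (5.5, 2.5, 210°)

Enumerate (i+0.5, j+0.5, θ) over the 30 free cells and 16 admissible headings. For each, cast all 4 beams and compare to the given ranges.
  (2.5, 4.5, 345°): beam 1 = 1.7321 ≠ 0.5176 ✗
  (5.5, 1.5, 300°): beam 1 = 4.6587 ≠ 0.5176 ✗
  (4.5, 1.5, 285°): beam 1 = 4.0415 ≠ 0.5176 ✗
  (3.5, 6.5, 150°): beam 2 = 0.5176 ≠ 2.5882 ✗
  (5.5, 6.5, 300°): beam 2 = 1.5529 ≠ 2.5882 ✗
  …
  (5.5, 2.5, 210°): r_1=0.5176, r_2=2.5882, r_3=1.5529, r_4=1.5529 — all match ✓
Only this pose fits every beam.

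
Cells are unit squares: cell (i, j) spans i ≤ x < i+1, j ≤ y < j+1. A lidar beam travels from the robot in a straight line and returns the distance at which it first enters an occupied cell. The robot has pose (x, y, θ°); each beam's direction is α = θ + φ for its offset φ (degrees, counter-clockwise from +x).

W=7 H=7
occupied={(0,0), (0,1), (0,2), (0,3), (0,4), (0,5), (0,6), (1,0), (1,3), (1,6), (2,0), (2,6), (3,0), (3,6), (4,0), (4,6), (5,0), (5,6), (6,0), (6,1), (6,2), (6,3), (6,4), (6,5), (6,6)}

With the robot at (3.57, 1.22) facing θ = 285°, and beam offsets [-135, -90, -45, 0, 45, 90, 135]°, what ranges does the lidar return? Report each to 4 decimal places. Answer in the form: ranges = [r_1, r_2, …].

beam 1: φ=-135°, α=150°
  direction (-0.8660, 0.5000); cell (3,1); t to first gridline: x 0.6582, y 1.5600 (then +1.1547 / +2.0000)
    (2,1) via x @ 0.6582
    (2,2) via y @ 1.5600
    (1,2) via x @ 1.8129
    (0,2) via x @ 2.9676  # hit
  → r_1 = 2.9676
beam 2: φ=-90°, α=195°
  direction (-0.9659, -0.2588); cell (3,1); t to first gridline: x 0.5901, y 0.8500 (then +1.0353 / +3.8637)
    (2,1) via x @ 0.5901
    (2,0) via y @ 0.8500  # hit
  → r_2 = 0.8500
beam 3: φ=-45°, α=240°
  direction (-0.5000, -0.8660); cell (3,1); t to first gridline: x 1.1400, y 0.2540 (then +2.0000 / +1.1547)
    (3,0) via y @ 0.2540  # hit
  → r_3 = 0.2540
beam 4: φ=0°, α=285°
  direction (0.2588, -0.9659); cell (3,1); t to first gridline: x 1.6614, y 0.2278 (then +3.8637 / +1.0353)
    (3,0) via y @ 0.2278  # hit
  → r_4 = 0.2278
beam 5: φ=45°, α=330°
  direction (0.8660, -0.5000); cell (3,1); t to first gridline: x 0.4965, y 0.4400 (then +1.1547 / +2.0000)
    (3,0) via y @ 0.4400  # hit
  → r_5 = 0.4400
beam 6: φ=90°, α=15°
  direction (0.9659, 0.2588); cell (3,1); t to first gridline: x 0.4452, y 3.0137 (then +1.0353 / +3.8637)
    (4,1) via x @ 0.4452
    (5,1) via x @ 1.4804
    (6,1) via x @ 2.5157  # hit
  → r_6 = 2.5157
beam 7: φ=135°, α=60°
  direction (0.5000, 0.8660); cell (3,1); t to first gridline: x 0.8600, y 0.9007 (then +2.0000 / +1.1547)
    (4,1) via x @ 0.8600
    (4,2) via y @ 0.9007
    (4,3) via y @ 2.0554
    (5,3) via x @ 2.8600
    (5,4) via y @ 3.2101
    (5,5) via y @ 4.3648
    (6,5) via x @ 4.8600  # hit
  → r_7 = 4.8600

ranges = [2.9676, 0.8500, 0.2540, 0.2278, 0.4400, 2.5157, 4.8600]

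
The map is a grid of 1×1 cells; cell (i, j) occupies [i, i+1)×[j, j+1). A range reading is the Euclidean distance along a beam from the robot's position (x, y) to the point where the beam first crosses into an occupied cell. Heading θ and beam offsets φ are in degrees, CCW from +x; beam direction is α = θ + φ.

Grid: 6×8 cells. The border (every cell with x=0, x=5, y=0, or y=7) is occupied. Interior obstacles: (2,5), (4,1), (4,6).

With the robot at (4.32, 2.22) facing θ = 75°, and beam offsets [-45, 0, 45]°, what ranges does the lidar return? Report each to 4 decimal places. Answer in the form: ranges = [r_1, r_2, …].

beam 1: φ=-45°, α=30°
  d=(0.8660,0.5000)  start (4,2)  tX=0.7852 tY=1.5600  stride 1/|dx|=1.1547 1/|dy|=2.0000
    cross x-line → (5,2), t=0.7852 (wall)
  → r_1 = 0.7852
beam 2: φ=0°, α=75°
  d=(0.2588,0.9659)  start (4,2)  tX=2.6273 tY=0.8075  stride 1/|dx|=3.8637 1/|dy|=1.0353
    cross y-line → (4,3), t=0.8075
    cross y-line → (4,4), t=1.8428
    cross x-line → (5,4), t=2.6273 (wall)
  → r_2 = 2.6273
beam 3: φ=45°, α=120°
  d=(-0.5000,0.8660)  start (4,2)  tX=0.6400 tY=0.9007  stride 1/|dx|=2.0000 1/|dy|=1.1547
    cross x-line → (3,2), t=0.6400
    cross y-line → (3,3), t=0.9007
    cross y-line → (3,4), t=2.0554
    cross x-line → (2,4), t=2.6400
    cross y-line → (2,5), t=3.2101 (wall)
  → r_3 = 3.2101

ranges = [0.7852, 2.6273, 3.2101]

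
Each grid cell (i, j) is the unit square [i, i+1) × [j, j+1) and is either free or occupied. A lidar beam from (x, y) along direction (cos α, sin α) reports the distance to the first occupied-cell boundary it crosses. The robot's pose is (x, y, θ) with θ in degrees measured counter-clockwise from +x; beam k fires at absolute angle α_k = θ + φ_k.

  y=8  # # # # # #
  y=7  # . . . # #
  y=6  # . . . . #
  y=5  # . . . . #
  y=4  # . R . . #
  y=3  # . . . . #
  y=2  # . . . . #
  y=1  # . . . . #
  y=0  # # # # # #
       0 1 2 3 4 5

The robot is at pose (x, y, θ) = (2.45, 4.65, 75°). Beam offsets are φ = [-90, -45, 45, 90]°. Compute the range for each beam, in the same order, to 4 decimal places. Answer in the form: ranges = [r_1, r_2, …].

beam 1: φ=-90°, α=345°
  d=(0.9659,-0.2588)  start (2,4)  tX=0.5694 tY=2.5114  stride 1/|dx|=1.0353 1/|dy|=3.8637
    cross x-line → (3,4), t=0.5694
    cross x-line → (4,4), t=1.6047
    cross y-line → (4,3), t=2.5114
    cross x-line → (5,3), t=2.6400 (wall)
  → r_1 = 2.6400
beam 2: φ=-45°, α=30°
  d=(0.8660,0.5000)  start (2,4)  tX=0.6351 tY=0.7000  stride 1/|dx|=1.1547 1/|dy|=2.0000
    cross x-line → (3,4), t=0.6351
    cross y-line → (3,5), t=0.7000
    cross x-line → (4,5), t=1.7898
    cross y-line → (4,6), t=2.7000
    cross x-line → (5,6), t=2.9445 (wall)
  → r_2 = 2.9445
beam 3: φ=45°, α=120°
  d=(-0.5000,0.8660)  start (2,4)  tX=0.9000 tY=0.4041  stride 1/|dx|=2.0000 1/|dy|=1.1547
    cross y-line → (2,5), t=0.4041
    cross x-line → (1,5), t=0.9000
    cross y-line → (1,6), t=1.5588
    cross y-line → (1,7), t=2.7135
    cross x-line → (0,7), t=2.9000 (wall)
  → r_3 = 2.9000
beam 4: φ=90°, α=165°
  d=(-0.9659,0.2588)  start (2,4)  tX=0.4659 tY=1.3523  stride 1/|dx|=1.0353 1/|dy|=3.8637
    cross x-line → (1,4), t=0.4659
    cross y-line → (1,5), t=1.3523
    cross x-line → (0,5), t=1.5012 (wall)
  → r_4 = 1.5012

ranges = [2.6400, 2.9445, 2.9000, 1.5012]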